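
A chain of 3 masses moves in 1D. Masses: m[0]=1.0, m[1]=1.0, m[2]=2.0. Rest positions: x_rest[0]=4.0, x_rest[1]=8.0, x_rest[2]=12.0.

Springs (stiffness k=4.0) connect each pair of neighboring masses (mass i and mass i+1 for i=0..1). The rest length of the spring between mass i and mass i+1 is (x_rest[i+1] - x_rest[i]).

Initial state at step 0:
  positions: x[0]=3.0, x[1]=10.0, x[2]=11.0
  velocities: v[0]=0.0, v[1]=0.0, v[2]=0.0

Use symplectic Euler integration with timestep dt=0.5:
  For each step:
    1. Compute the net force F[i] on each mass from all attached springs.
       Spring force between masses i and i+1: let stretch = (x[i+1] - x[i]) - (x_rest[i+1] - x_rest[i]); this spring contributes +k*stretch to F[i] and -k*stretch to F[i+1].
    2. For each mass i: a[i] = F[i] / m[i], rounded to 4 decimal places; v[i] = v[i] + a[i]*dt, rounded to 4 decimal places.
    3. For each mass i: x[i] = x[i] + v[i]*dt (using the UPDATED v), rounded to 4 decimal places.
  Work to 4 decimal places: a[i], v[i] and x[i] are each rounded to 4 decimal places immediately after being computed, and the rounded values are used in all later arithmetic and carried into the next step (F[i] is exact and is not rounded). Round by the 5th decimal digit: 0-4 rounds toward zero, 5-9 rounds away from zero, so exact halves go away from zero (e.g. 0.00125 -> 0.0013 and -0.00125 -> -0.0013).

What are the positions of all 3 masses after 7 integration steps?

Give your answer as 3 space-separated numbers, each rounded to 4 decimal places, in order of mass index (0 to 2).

Answer: 5.5313 5.5469 11.9610

Derivation:
Step 0: x=[3.0000 10.0000 11.0000] v=[0.0000 0.0000 0.0000]
Step 1: x=[6.0000 4.0000 12.5000] v=[6.0000 -12.0000 3.0000]
Step 2: x=[3.0000 8.5000 11.7500] v=[-6.0000 9.0000 -1.5000]
Step 3: x=[1.5000 10.7500 11.3750] v=[-3.0000 4.5000 -0.7500]
Step 4: x=[5.2500 4.3750 12.6875] v=[7.5000 -12.7500 2.6250]
Step 5: x=[4.1250 7.1875 11.8438] v=[-2.2500 5.6250 -1.6875]
Step 6: x=[2.0625 11.5938 10.6719] v=[-4.1250 8.8126 -2.3438]
Step 7: x=[5.5313 5.5469 11.9610] v=[6.9376 -12.0938 2.5781]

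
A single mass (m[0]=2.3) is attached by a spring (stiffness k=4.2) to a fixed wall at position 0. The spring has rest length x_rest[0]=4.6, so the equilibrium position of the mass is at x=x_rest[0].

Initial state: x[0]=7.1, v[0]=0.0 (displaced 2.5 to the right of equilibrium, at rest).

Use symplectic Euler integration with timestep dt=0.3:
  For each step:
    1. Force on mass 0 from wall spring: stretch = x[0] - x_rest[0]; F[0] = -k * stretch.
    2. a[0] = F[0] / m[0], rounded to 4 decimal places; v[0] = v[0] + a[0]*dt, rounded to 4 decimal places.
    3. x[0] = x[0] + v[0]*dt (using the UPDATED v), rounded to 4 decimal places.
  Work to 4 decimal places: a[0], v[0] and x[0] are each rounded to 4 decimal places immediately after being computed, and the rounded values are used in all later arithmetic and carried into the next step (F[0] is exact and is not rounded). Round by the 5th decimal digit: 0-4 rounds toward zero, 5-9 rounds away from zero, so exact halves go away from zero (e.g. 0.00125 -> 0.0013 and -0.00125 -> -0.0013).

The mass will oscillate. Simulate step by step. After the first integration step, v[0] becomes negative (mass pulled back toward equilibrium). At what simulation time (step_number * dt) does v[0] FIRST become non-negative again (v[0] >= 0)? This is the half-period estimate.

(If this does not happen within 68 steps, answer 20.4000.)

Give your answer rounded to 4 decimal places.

Answer: 2.4000

Derivation:
Step 0: x=[7.1000] v=[0.0000]
Step 1: x=[6.6891] v=[-1.3696]
Step 2: x=[5.9349] v=[-2.5141]
Step 3: x=[4.9613] v=[-3.2454]
Step 4: x=[3.9283] v=[-3.4433]
Step 5: x=[3.0057] v=[-3.0753]
Step 6: x=[2.3451] v=[-2.2019]
Step 7: x=[2.0551] v=[-0.9666]
Step 8: x=[2.1834] v=[0.4276]
First v>=0 after going negative at step 8, time=2.4000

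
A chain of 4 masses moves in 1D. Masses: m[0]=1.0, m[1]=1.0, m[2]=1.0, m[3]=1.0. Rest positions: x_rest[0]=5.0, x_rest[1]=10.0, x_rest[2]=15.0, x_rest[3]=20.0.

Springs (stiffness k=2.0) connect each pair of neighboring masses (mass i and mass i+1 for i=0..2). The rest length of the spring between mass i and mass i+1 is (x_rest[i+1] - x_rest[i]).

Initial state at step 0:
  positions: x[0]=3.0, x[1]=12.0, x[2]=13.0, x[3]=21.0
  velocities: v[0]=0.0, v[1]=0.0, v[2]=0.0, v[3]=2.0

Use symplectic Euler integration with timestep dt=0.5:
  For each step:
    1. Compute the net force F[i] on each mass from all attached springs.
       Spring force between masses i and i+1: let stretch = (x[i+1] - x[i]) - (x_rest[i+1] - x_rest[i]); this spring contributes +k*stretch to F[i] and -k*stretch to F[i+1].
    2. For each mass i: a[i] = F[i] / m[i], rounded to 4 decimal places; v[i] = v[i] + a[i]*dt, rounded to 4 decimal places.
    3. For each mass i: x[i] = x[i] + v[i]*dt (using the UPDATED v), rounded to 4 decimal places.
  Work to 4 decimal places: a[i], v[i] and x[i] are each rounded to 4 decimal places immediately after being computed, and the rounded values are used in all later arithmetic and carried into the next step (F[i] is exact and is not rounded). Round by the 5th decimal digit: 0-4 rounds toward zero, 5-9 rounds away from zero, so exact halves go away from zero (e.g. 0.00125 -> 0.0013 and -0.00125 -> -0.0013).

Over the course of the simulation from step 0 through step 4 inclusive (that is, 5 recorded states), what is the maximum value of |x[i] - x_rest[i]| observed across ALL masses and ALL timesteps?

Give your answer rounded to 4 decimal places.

Step 0: x=[3.0000 12.0000 13.0000 21.0000] v=[0.0000 0.0000 0.0000 2.0000]
Step 1: x=[5.0000 8.0000 16.5000 20.5000] v=[4.0000 -8.0000 7.0000 -1.0000]
Step 2: x=[6.0000 6.7500 17.7500 20.5000] v=[2.0000 -2.5000 2.5000 0.0000]
Step 3: x=[4.8750 10.6250 14.8750 21.6250] v=[-2.2500 7.7500 -5.7500 2.2500]
Step 4: x=[4.1250 13.7500 13.2500 21.8750] v=[-1.5000 6.2500 -3.2500 0.5000]
Max displacement = 3.7500

Answer: 3.7500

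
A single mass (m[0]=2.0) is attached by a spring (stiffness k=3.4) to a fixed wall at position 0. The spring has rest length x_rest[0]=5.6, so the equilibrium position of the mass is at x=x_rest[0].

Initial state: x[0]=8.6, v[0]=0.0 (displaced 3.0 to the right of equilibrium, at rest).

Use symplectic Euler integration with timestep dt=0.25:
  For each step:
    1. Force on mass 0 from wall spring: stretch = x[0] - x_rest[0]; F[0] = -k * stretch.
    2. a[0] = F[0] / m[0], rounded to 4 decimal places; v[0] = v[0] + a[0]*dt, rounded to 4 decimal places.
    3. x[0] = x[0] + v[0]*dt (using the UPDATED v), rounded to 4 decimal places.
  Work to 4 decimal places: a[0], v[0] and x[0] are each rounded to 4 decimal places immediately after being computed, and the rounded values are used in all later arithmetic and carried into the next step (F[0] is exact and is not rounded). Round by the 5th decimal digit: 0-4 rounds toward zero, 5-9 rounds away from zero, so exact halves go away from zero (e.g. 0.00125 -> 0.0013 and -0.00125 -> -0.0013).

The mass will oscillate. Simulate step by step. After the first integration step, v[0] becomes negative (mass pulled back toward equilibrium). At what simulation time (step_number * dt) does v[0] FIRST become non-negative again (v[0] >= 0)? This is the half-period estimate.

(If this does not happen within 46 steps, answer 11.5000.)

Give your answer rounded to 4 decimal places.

Step 0: x=[8.6000] v=[0.0000]
Step 1: x=[8.2813] v=[-1.2750]
Step 2: x=[7.6777] v=[-2.4146]
Step 3: x=[6.8533] v=[-3.2976]
Step 4: x=[5.8957] v=[-3.8303]
Step 5: x=[4.9067] v=[-3.9560]
Step 6: x=[3.9914] v=[-3.6614]
Step 7: x=[3.2470] v=[-2.9778]
Step 8: x=[2.7526] v=[-1.9778]
Step 9: x=[2.5607] v=[-0.7677]
Step 10: x=[2.6917] v=[0.5240]
First v>=0 after going negative at step 10, time=2.5000

Answer: 2.5000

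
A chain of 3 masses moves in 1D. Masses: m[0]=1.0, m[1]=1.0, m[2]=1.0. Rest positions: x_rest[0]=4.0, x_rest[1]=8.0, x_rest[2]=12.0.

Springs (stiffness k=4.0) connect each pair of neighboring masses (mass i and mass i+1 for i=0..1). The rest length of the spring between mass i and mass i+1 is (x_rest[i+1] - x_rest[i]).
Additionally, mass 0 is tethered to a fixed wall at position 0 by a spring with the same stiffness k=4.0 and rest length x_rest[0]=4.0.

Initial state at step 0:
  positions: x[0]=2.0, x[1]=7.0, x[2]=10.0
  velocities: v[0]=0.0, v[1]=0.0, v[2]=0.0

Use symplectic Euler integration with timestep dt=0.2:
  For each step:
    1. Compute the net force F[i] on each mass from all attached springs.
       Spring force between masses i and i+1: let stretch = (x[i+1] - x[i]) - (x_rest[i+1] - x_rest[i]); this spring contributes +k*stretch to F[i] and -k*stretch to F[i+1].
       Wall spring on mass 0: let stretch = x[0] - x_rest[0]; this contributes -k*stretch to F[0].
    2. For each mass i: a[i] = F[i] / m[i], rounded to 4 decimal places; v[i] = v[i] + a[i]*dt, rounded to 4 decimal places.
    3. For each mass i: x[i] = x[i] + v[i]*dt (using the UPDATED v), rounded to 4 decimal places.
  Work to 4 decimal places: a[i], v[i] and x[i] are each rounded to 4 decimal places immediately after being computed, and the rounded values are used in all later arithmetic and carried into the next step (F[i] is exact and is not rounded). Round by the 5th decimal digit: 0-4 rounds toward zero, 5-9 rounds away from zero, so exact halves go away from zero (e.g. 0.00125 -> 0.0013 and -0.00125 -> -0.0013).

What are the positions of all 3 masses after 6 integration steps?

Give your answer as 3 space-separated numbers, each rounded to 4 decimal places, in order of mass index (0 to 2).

Answer: 4.0525 7.6313 10.7876

Derivation:
Step 0: x=[2.0000 7.0000 10.0000] v=[0.0000 0.0000 0.0000]
Step 1: x=[2.4800 6.6800 10.1600] v=[2.4000 -1.6000 0.8000]
Step 2: x=[3.2352 6.2448 10.4032] v=[3.7760 -2.1760 1.2160]
Step 3: x=[3.9543 5.9934 10.6211] v=[3.5955 -1.2570 1.0893]
Step 4: x=[4.3670 6.1562 10.7385] v=[2.0633 0.8139 0.5871]
Step 5: x=[4.3672 6.7659 10.7628] v=[0.0011 3.0484 0.1213]
Step 6: x=[4.0525 7.6313 10.7876] v=[-1.5737 4.3270 0.1238]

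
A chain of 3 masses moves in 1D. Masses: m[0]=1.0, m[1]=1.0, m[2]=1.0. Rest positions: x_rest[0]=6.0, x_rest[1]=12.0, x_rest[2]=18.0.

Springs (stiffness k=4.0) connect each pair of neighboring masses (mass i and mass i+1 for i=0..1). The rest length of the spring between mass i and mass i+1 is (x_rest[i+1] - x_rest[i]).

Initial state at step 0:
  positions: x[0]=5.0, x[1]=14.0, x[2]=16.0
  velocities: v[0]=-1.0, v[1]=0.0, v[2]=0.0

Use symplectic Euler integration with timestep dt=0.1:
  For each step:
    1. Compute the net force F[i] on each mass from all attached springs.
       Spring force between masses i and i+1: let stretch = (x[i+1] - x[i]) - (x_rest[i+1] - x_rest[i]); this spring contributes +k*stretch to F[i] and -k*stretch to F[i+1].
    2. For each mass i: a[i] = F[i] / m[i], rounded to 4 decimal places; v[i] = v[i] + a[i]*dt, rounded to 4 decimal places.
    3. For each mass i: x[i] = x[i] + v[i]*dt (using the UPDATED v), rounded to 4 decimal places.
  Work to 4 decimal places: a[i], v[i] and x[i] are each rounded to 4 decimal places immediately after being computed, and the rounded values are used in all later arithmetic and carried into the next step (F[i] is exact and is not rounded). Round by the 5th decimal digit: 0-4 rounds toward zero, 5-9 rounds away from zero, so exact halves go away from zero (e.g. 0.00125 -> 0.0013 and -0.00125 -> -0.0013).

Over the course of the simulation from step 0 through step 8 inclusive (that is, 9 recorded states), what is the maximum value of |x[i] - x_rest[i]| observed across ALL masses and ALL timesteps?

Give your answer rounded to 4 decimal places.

Step 0: x=[5.0000 14.0000 16.0000] v=[-1.0000 0.0000 0.0000]
Step 1: x=[5.0200 13.7200 16.1600] v=[0.2000 -2.8000 1.6000]
Step 2: x=[5.1480 13.1896 16.4624] v=[1.2800 -5.3040 3.0240]
Step 3: x=[5.3577 12.4685 16.8739] v=[2.0966 -7.2115 4.1149]
Step 4: x=[5.6118 11.6391 17.3492] v=[2.5409 -8.2937 4.7527]
Step 5: x=[5.8670 10.7970 17.8361] v=[2.5518 -8.4206 4.8687]
Step 6: x=[6.0794 10.0393 18.2814] v=[2.1238 -7.5770 4.4531]
Step 7: x=[6.2102 9.4529 18.6370] v=[1.3078 -5.8641 3.5563]
Step 8: x=[6.2307 9.1042 18.8653] v=[0.2049 -3.4875 2.2827]
Max displacement = 2.8958

Answer: 2.8958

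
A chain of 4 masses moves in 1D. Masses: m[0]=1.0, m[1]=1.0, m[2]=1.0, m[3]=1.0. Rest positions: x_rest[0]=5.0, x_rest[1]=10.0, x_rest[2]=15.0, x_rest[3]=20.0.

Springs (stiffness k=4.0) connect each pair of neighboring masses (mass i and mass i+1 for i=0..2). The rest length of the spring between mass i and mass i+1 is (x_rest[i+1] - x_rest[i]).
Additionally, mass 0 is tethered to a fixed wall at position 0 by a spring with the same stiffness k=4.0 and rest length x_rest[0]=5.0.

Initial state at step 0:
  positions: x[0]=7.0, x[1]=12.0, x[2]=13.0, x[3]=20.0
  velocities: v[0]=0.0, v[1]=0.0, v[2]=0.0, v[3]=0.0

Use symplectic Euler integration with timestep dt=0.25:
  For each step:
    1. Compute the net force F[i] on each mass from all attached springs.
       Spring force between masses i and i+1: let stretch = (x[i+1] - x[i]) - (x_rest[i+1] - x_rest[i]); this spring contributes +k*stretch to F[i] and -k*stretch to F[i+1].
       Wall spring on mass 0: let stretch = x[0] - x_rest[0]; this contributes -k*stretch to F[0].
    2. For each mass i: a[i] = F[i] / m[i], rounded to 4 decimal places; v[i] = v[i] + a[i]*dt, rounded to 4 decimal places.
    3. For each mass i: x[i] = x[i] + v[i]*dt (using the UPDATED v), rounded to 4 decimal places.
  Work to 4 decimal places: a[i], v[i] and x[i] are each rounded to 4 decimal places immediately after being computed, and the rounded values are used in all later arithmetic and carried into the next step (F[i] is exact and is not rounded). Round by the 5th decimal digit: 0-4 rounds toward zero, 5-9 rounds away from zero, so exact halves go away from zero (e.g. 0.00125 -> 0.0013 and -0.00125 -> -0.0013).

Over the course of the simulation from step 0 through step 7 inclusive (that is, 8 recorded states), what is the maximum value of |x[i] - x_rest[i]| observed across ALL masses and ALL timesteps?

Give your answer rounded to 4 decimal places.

Answer: 2.2929

Derivation:
Step 0: x=[7.0000 12.0000 13.0000 20.0000] v=[0.0000 0.0000 0.0000 0.0000]
Step 1: x=[6.5000 11.0000 14.5000 19.5000] v=[-2.0000 -4.0000 6.0000 -2.0000]
Step 2: x=[5.5000 9.7500 16.3750 19.0000] v=[-4.0000 -5.0000 7.5000 -2.0000]
Step 3: x=[4.1875 9.0938 17.2500 19.0938] v=[-5.2500 -2.6250 3.5000 0.3750]
Step 4: x=[3.0547 9.2500 16.5469 19.9766] v=[-4.5312 0.6249 -2.8124 3.5312]
Step 5: x=[2.7071 9.6816 14.8770 21.2520] v=[-1.3906 1.7265 -6.6796 5.1015]
Step 6: x=[3.4263 9.6685 13.5020 22.1836] v=[2.8768 -0.0526 -5.5000 3.7265]
Step 7: x=[4.8495 9.0532 13.3390 22.1948] v=[5.6927 -2.4613 -0.6519 0.0449]
Max displacement = 2.2929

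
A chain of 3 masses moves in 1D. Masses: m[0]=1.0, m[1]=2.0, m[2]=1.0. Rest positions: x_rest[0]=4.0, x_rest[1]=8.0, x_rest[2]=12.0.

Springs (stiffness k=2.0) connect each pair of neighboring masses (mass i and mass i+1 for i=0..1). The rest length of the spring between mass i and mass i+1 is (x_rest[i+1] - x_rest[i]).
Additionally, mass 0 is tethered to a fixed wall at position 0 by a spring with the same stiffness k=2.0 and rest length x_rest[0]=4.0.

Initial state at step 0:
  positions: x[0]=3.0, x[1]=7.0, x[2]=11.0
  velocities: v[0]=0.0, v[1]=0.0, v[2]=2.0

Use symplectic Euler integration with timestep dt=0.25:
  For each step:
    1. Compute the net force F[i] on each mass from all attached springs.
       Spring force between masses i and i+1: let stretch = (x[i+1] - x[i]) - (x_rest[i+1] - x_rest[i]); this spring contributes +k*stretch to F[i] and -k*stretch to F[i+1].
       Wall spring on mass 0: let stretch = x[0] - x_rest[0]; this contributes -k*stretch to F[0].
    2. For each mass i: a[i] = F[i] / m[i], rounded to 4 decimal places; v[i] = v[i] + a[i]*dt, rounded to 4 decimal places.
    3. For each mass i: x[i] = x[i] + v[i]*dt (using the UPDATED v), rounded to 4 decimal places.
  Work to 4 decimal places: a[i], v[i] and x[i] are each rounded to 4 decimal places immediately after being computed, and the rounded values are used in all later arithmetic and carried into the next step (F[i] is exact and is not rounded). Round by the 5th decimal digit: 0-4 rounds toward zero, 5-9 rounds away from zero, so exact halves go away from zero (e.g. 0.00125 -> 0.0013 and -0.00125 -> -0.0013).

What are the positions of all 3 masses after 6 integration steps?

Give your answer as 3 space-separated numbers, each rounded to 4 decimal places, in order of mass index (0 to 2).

Step 0: x=[3.0000 7.0000 11.0000] v=[0.0000 0.0000 2.0000]
Step 1: x=[3.1250 7.0000 11.5000] v=[0.5000 0.0000 2.0000]
Step 2: x=[3.3438 7.0391 11.9375] v=[0.8750 0.1563 1.7500]
Step 3: x=[3.6065 7.1534 12.2627] v=[1.0508 0.4571 1.3008]
Step 4: x=[3.8618 7.3653 12.4493] v=[1.0210 0.8477 0.7462]
Step 5: x=[4.0723 7.6760 12.5004] v=[0.8419 1.2428 0.2042]
Step 6: x=[4.2242 8.0630 12.4484] v=[0.6076 1.5480 -0.2080]

Answer: 4.2242 8.0630 12.4484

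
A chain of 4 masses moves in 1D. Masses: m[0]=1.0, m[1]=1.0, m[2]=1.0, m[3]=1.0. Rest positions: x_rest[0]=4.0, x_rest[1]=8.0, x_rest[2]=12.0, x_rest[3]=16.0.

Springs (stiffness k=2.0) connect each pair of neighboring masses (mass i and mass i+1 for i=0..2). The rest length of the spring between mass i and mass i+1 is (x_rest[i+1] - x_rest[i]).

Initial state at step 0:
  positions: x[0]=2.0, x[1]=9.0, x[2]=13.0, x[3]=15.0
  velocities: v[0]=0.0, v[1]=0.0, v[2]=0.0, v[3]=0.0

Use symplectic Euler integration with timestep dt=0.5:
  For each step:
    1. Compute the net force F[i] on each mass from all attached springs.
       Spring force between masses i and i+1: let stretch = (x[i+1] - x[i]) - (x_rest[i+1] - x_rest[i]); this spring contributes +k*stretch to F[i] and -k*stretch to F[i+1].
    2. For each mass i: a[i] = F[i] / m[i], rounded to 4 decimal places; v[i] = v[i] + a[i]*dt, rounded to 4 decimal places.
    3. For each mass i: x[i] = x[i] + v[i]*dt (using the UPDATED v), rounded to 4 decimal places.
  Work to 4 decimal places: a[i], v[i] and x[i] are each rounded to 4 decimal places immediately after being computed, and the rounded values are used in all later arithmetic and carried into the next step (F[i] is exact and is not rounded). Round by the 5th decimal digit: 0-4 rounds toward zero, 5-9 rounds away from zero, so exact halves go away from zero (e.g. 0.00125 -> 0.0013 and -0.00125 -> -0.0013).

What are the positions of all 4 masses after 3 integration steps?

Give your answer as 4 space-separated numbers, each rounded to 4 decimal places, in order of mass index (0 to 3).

Step 0: x=[2.0000 9.0000 13.0000 15.0000] v=[0.0000 0.0000 0.0000 0.0000]
Step 1: x=[3.5000 7.5000 12.0000 16.0000] v=[3.0000 -3.0000 -2.0000 2.0000]
Step 2: x=[5.0000 6.2500 10.7500 17.0000] v=[3.0000 -2.5000 -2.5000 2.0000]
Step 3: x=[5.1250 6.6250 10.3750 16.8750] v=[0.2500 0.7500 -0.7500 -0.2500]

Answer: 5.1250 6.6250 10.3750 16.8750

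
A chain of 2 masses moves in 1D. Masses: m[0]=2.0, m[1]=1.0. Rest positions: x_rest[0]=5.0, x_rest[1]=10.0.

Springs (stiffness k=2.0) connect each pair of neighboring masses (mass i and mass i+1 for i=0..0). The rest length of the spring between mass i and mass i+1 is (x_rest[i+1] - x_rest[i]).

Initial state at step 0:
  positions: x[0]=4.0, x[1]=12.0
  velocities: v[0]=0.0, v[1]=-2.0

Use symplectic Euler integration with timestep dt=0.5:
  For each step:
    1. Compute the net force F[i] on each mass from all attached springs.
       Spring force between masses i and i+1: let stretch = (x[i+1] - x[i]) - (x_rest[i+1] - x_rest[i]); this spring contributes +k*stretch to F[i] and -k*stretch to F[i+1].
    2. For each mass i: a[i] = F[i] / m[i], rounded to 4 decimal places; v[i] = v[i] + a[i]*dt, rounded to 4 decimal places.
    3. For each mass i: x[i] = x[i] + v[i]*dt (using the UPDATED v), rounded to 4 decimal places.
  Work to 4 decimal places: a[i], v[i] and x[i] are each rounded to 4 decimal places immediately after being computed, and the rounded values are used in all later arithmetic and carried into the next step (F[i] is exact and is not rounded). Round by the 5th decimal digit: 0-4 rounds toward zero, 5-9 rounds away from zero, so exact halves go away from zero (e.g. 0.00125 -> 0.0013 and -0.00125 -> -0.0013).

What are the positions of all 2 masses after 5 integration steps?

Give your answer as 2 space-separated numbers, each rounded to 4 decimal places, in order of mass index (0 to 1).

Answer: 2.6826 9.6348

Derivation:
Step 0: x=[4.0000 12.0000] v=[0.0000 -2.0000]
Step 1: x=[4.7500 9.5000] v=[1.5000 -5.0000]
Step 2: x=[5.4375 7.1250] v=[1.3750 -4.7500]
Step 3: x=[5.2969 6.4063] v=[-0.2813 -1.4375]
Step 4: x=[4.1836 7.6329] v=[-2.2266 2.4531]
Step 5: x=[2.6826 9.6348] v=[-3.0020 4.0038]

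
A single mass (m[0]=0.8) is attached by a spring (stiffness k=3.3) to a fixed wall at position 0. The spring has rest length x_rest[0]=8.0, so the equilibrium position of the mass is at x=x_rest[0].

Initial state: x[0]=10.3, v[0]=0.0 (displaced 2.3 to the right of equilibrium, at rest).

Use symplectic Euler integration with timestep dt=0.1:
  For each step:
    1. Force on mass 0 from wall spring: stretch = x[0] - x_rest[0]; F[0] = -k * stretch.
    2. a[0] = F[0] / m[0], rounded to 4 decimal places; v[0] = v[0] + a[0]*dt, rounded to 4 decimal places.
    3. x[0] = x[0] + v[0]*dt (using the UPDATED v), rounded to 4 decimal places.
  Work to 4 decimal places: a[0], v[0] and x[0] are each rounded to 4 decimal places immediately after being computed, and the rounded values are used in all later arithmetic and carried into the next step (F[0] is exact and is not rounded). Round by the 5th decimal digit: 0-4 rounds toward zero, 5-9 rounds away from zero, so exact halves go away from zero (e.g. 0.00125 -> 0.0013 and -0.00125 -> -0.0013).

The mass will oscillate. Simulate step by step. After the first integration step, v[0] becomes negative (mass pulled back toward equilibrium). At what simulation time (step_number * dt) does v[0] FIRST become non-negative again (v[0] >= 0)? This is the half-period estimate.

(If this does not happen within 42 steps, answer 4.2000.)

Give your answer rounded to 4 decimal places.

Step 0: x=[10.3000] v=[0.0000]
Step 1: x=[10.2051] v=[-0.9488]
Step 2: x=[10.0193] v=[-1.8584]
Step 3: x=[9.7502] v=[-2.6914]
Step 4: x=[9.4089] v=[-3.4134]
Step 5: x=[9.0094] v=[-3.9946]
Step 6: x=[8.5683] v=[-4.4110]
Step 7: x=[8.1038] v=[-4.6454]
Step 8: x=[7.6350] v=[-4.6882]
Step 9: x=[7.1812] v=[-4.5376]
Step 10: x=[6.7612] v=[-4.1998]
Step 11: x=[6.3923] v=[-3.6888]
Step 12: x=[6.0897] v=[-3.0256]
Step 13: x=[5.8659] v=[-2.2376]
Step 14: x=[5.7302] v=[-1.3573]
Step 15: x=[5.6881] v=[-0.4210]
Step 16: x=[5.7414] v=[0.5327]
First v>=0 after going negative at step 16, time=1.6000

Answer: 1.6000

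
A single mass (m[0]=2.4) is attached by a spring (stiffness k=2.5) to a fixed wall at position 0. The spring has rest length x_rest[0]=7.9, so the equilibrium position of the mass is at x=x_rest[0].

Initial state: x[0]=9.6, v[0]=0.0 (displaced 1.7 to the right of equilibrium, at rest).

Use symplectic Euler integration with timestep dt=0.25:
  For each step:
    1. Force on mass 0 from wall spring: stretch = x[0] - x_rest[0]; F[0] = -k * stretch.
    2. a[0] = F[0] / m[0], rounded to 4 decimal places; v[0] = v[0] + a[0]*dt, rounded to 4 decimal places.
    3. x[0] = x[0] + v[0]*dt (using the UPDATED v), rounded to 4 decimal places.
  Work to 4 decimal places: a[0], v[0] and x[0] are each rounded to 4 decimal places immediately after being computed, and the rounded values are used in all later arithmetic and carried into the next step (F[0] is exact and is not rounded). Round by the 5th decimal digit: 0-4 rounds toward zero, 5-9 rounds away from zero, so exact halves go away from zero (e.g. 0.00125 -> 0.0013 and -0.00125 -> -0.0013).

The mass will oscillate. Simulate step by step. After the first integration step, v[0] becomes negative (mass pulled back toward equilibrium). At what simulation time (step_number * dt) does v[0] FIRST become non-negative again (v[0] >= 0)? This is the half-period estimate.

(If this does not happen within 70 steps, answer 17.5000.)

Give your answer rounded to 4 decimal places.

Answer: 3.2500

Derivation:
Step 0: x=[9.6000] v=[0.0000]
Step 1: x=[9.4893] v=[-0.4427]
Step 2: x=[9.2752] v=[-0.8566]
Step 3: x=[8.9715] v=[-1.2147]
Step 4: x=[8.5981] v=[-1.4937]
Step 5: x=[8.1792] v=[-1.6755]
Step 6: x=[7.7422] v=[-1.7482]
Step 7: x=[7.3154] v=[-1.7071]
Step 8: x=[6.9267] v=[-1.5549]
Step 9: x=[6.6014] v=[-1.3014]
Step 10: x=[6.3606] v=[-0.9632]
Step 11: x=[6.2200] v=[-0.5623]
Step 12: x=[6.1888] v=[-0.1248]
Step 13: x=[6.2690] v=[0.3208]
First v>=0 after going negative at step 13, time=3.2500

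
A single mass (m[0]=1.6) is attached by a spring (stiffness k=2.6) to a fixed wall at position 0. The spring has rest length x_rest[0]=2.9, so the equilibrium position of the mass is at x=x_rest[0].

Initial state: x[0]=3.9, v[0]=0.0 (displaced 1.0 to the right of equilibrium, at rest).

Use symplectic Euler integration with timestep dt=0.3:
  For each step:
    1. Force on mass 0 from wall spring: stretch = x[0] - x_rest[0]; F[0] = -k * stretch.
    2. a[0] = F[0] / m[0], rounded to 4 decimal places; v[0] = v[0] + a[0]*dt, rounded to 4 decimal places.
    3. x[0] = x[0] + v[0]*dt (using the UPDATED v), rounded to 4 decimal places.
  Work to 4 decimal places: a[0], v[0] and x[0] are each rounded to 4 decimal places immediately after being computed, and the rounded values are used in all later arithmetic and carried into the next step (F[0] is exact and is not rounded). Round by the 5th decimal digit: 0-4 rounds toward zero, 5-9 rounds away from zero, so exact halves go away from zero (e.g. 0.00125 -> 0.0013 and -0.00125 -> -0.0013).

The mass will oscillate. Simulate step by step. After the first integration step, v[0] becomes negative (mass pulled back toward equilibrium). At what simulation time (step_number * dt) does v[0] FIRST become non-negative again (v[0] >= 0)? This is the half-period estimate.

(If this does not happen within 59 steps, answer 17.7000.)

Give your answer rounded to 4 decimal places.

Answer: 2.7000

Derivation:
Step 0: x=[3.9000] v=[0.0000]
Step 1: x=[3.7538] v=[-0.4875]
Step 2: x=[3.4827] v=[-0.9037]
Step 3: x=[3.1264] v=[-1.1878]
Step 4: x=[2.7369] v=[-1.2982]
Step 5: x=[2.3713] v=[-1.2187]
Step 6: x=[2.0830] v=[-0.9610]
Step 7: x=[1.9142] v=[-0.5627]
Step 8: x=[1.8896] v=[-0.0821]
Step 9: x=[2.0128] v=[0.4105]
First v>=0 after going negative at step 9, time=2.7000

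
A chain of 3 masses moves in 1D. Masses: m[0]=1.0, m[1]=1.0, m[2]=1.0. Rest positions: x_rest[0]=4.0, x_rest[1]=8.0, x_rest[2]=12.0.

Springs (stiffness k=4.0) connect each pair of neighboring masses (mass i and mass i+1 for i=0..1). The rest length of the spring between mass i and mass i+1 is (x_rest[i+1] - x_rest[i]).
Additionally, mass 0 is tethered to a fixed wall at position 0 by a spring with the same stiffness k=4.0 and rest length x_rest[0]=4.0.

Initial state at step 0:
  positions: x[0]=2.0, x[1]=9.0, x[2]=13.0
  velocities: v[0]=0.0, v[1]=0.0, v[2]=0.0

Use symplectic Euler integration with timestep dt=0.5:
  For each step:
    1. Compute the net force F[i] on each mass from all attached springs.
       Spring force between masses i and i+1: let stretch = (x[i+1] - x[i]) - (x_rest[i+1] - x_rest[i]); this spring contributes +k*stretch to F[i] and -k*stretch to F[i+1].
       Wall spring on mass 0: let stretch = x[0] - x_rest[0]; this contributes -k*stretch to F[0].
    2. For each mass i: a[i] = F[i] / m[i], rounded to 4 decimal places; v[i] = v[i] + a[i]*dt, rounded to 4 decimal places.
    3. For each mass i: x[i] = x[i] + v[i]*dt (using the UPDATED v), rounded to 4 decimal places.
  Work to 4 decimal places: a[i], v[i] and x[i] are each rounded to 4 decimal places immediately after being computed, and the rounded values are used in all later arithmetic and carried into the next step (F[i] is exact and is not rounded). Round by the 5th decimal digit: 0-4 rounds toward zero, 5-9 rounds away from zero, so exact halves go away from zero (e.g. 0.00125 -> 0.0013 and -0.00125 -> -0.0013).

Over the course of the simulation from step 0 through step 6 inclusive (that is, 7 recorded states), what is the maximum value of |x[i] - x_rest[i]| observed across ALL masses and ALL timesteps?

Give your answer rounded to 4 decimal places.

Step 0: x=[2.0000 9.0000 13.0000] v=[0.0000 0.0000 0.0000]
Step 1: x=[7.0000 6.0000 13.0000] v=[10.0000 -6.0000 0.0000]
Step 2: x=[4.0000 11.0000 10.0000] v=[-6.0000 10.0000 -6.0000]
Step 3: x=[4.0000 8.0000 12.0000] v=[0.0000 -6.0000 4.0000]
Step 4: x=[4.0000 5.0000 14.0000] v=[0.0000 -6.0000 4.0000]
Step 5: x=[1.0000 10.0000 11.0000] v=[-6.0000 10.0000 -6.0000]
Step 6: x=[6.0000 7.0000 11.0000] v=[10.0000 -6.0000 0.0000]
Max displacement = 3.0000

Answer: 3.0000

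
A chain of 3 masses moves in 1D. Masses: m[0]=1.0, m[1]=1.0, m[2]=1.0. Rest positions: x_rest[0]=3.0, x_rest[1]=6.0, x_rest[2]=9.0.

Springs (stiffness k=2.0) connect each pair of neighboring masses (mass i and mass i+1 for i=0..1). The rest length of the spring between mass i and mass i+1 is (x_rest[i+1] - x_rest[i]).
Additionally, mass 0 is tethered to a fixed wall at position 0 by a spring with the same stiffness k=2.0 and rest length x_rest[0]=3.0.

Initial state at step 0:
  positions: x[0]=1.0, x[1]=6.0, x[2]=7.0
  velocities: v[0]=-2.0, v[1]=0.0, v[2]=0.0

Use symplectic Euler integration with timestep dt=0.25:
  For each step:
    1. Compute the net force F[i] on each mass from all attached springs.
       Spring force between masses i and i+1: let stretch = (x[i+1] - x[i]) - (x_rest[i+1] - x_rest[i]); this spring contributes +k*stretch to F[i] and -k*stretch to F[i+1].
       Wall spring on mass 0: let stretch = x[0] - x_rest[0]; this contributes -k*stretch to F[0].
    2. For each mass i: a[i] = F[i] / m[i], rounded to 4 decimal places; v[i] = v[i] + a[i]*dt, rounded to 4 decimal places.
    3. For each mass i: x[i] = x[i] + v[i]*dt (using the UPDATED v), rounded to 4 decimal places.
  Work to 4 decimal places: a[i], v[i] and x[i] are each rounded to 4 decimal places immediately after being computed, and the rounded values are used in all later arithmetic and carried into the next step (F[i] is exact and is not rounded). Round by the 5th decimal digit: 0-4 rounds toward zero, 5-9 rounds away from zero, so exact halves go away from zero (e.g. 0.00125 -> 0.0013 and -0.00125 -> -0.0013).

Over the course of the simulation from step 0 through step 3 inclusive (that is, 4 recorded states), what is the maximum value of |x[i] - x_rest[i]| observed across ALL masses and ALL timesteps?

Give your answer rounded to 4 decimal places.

Step 0: x=[1.0000 6.0000 7.0000] v=[-2.0000 0.0000 0.0000]
Step 1: x=[1.0000 5.5000 7.2500] v=[0.0000 -2.0000 1.0000]
Step 2: x=[1.4375 4.6563 7.6563] v=[1.7500 -3.3750 1.6250]
Step 3: x=[2.0977 3.7852 8.0626] v=[2.6407 -3.4844 1.6250]
Max displacement = 2.2148

Answer: 2.2148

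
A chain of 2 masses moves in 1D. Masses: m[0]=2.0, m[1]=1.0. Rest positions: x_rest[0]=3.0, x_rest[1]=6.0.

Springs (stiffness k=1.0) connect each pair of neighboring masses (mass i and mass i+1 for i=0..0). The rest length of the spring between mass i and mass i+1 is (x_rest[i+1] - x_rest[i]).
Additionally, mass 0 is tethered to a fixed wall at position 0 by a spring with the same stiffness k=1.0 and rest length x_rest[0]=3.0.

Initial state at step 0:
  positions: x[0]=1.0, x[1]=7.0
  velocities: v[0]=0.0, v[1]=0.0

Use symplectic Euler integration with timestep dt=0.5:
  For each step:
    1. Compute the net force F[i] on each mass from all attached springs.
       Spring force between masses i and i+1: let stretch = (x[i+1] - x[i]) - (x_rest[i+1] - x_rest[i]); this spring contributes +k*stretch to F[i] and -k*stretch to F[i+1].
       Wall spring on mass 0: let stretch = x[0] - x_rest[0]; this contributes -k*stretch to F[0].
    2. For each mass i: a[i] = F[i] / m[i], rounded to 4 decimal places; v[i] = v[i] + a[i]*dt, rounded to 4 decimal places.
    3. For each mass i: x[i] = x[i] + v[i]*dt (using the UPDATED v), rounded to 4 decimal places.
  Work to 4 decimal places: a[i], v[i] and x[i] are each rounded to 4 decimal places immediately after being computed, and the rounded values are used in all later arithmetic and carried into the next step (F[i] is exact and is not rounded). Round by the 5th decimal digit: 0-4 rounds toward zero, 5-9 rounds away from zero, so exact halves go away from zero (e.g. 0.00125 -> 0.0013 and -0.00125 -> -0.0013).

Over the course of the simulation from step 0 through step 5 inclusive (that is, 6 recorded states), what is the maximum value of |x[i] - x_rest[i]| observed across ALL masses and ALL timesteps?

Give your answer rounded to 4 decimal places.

Answer: 2.3193

Derivation:
Step 0: x=[1.0000 7.0000] v=[0.0000 0.0000]
Step 1: x=[1.6250 6.2500] v=[1.2500 -1.5000]
Step 2: x=[2.6250 5.0938] v=[2.0000 -2.3125]
Step 3: x=[3.6055 4.0704] v=[1.9610 -2.0469]
Step 4: x=[4.1935 3.6807] v=[1.1759 -0.7794]
Step 5: x=[4.1932 4.1692] v=[-0.0007 0.9770]
Max displacement = 2.3193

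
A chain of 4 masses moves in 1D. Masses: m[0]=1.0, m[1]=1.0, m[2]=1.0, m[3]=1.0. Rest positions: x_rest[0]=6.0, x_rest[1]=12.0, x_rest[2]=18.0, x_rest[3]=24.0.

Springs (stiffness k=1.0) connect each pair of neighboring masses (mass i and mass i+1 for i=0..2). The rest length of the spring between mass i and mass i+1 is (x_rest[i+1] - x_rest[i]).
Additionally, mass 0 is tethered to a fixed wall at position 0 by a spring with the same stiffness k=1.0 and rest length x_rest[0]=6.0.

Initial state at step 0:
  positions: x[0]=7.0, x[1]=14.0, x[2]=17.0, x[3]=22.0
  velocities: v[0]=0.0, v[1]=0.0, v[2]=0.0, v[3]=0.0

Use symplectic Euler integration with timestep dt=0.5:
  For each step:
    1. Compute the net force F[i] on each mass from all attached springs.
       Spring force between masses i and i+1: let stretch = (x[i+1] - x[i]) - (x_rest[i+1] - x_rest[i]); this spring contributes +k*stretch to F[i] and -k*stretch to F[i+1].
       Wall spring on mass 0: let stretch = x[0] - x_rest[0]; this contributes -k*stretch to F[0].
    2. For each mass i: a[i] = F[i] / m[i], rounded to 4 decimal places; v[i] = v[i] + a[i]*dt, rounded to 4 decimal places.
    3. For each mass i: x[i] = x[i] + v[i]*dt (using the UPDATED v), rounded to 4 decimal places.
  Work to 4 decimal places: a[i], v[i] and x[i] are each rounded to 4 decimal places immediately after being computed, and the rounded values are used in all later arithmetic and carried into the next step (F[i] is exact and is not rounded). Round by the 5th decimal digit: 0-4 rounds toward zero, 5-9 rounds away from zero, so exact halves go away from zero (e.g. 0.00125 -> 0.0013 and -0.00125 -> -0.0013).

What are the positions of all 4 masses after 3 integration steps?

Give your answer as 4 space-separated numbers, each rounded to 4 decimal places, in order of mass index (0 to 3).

Step 0: x=[7.0000 14.0000 17.0000 22.0000] v=[0.0000 0.0000 0.0000 0.0000]
Step 1: x=[7.0000 13.0000 17.5000 22.2500] v=[0.0000 -2.0000 1.0000 0.5000]
Step 2: x=[6.7500 11.6250 18.0625 22.8125] v=[-0.5000 -2.7500 1.1250 1.1250]
Step 3: x=[6.0313 10.6406 18.2032 23.6875] v=[-1.4375 -1.9688 0.2813 1.7500]

Answer: 6.0313 10.6406 18.2032 23.6875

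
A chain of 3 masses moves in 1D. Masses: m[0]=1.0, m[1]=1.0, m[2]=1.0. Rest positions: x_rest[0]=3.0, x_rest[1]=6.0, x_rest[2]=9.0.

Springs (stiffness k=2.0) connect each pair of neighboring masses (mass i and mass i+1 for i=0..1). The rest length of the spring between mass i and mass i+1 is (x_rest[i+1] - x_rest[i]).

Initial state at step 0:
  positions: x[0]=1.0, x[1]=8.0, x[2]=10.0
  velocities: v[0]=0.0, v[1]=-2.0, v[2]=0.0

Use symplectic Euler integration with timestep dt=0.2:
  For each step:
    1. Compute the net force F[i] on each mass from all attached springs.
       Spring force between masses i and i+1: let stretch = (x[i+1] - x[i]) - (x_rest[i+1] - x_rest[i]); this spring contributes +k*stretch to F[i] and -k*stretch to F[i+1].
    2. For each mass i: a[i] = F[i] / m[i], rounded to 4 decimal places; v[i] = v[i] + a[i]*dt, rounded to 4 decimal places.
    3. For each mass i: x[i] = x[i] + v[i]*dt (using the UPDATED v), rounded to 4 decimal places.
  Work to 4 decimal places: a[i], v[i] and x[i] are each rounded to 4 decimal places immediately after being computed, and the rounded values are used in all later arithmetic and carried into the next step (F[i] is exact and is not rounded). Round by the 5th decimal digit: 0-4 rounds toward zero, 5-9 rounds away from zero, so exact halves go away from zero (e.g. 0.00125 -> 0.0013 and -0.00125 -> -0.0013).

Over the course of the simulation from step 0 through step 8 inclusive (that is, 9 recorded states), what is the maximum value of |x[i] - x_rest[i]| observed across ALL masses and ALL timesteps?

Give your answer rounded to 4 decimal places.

Answer: 2.2769

Derivation:
Step 0: x=[1.0000 8.0000 10.0000] v=[0.0000 -2.0000 0.0000]
Step 1: x=[1.3200 7.2000 10.0800] v=[1.6000 -4.0000 0.4000]
Step 2: x=[1.8704 6.1600 10.1696] v=[2.7520 -5.2000 0.4480]
Step 3: x=[2.5240 5.0976 10.1784] v=[3.2678 -5.3120 0.0442]
Step 4: x=[3.1434 4.2358 10.0208] v=[3.0972 -4.3091 -0.7881]
Step 5: x=[3.6102 3.7494 9.6404] v=[2.3342 -2.4321 -1.9021]
Step 6: x=[3.8482 3.7231 9.0287] v=[1.1899 -0.1314 -3.0585]
Step 7: x=[3.8362 4.1313 8.2326] v=[-0.0601 2.0409 -3.9807]
Step 8: x=[3.6078 4.8440 7.3484] v=[-1.1421 3.5634 -4.4212]
Max displacement = 2.2769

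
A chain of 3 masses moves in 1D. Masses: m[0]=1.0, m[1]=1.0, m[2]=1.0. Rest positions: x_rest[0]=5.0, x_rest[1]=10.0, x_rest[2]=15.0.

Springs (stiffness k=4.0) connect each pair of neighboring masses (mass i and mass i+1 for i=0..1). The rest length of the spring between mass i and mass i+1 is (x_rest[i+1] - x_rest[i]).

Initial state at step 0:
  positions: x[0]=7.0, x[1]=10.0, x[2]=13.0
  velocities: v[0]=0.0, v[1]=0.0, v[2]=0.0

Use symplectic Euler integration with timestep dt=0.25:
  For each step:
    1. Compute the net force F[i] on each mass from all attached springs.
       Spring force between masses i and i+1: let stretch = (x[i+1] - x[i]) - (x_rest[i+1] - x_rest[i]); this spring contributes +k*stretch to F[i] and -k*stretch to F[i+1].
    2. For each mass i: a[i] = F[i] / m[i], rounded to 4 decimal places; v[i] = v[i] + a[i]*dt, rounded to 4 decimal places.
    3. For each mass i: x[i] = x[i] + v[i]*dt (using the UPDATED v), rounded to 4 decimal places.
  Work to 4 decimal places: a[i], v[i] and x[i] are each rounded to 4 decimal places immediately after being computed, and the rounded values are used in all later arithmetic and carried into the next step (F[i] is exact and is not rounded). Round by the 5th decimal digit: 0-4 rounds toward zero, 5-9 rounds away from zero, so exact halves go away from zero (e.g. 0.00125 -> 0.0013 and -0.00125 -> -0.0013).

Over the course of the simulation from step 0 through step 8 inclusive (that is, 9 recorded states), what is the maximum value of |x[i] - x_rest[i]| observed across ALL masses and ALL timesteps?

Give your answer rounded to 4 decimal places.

Step 0: x=[7.0000 10.0000 13.0000] v=[0.0000 0.0000 0.0000]
Step 1: x=[6.5000 10.0000 13.5000] v=[-2.0000 0.0000 2.0000]
Step 2: x=[5.6250 10.0000 14.3750] v=[-3.5000 0.0000 3.5000]
Step 3: x=[4.5938 10.0000 15.4063] v=[-4.1250 0.0000 4.1250]
Step 4: x=[3.6641 10.0000 16.3360] v=[-3.7188 0.0001 3.7187]
Step 5: x=[3.0684 10.0001 16.9317] v=[-2.3829 0.0002 2.3827]
Step 6: x=[2.9556 10.0001 17.0445] v=[-0.4512 0.0001 0.4511]
Step 7: x=[3.3539 10.0001 16.6462] v=[1.5933 0.0000 -1.5933]
Step 8: x=[4.1638 10.0001 15.8364] v=[3.2395 -0.0001 -3.2394]
Max displacement = 2.0445

Answer: 2.0445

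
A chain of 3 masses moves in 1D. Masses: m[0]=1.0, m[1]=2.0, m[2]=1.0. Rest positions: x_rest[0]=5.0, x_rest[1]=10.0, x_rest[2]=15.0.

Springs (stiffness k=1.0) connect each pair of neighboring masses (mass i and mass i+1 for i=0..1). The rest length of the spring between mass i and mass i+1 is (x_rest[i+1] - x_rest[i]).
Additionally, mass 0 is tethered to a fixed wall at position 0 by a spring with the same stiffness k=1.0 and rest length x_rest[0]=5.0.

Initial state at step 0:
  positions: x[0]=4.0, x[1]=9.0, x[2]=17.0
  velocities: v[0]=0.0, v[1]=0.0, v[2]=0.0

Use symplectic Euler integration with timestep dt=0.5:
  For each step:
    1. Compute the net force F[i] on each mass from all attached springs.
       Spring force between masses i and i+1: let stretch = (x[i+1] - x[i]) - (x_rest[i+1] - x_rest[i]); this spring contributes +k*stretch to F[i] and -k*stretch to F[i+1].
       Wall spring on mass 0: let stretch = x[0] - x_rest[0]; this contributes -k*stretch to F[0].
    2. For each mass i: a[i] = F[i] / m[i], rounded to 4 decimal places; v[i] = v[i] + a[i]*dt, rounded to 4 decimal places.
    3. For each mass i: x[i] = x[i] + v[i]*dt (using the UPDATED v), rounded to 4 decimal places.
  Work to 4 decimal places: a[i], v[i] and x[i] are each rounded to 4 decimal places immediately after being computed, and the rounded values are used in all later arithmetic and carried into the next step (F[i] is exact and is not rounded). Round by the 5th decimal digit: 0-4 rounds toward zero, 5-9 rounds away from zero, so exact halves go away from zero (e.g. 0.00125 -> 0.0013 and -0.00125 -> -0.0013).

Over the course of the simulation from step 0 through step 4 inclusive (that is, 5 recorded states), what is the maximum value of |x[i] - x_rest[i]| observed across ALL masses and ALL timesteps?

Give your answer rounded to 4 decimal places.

Answer: 2.0019

Derivation:
Step 0: x=[4.0000 9.0000 17.0000] v=[0.0000 0.0000 0.0000]
Step 1: x=[4.2500 9.3750 16.2500] v=[0.5000 0.7500 -1.5000]
Step 2: x=[4.7188 9.9688 15.0313] v=[0.9375 1.1875 -2.4375]
Step 3: x=[5.3204 10.5391 13.7969] v=[1.2031 1.1406 -2.4688]
Step 4: x=[5.8966 10.8643 12.9981] v=[1.1523 0.6504 -1.5977]
Max displacement = 2.0019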